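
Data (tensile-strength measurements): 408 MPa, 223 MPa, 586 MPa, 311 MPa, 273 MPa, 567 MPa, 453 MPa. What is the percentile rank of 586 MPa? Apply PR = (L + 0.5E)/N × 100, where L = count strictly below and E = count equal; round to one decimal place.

N = 7.
Strictly below 586: 6. Equal to 586: 1.
PR = (6 + 0.5·1)/7 × 100 = 92.9

92.9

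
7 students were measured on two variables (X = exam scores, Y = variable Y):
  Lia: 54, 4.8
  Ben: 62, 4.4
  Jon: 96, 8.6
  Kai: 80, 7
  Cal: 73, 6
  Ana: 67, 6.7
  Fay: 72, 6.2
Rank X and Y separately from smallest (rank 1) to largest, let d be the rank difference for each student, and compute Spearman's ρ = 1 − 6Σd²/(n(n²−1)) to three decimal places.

0.821

Ranks of variable 1: 1, 2, 7, 6, 5, 3, 4
Ranks of variable 2: 2, 1, 7, 6, 3, 5, 4
d = r₁ − r₂: -1, 1, 0, 0, 2, -2, 0
d²: 1, 1, 0, 0, 4, 4, 0; Σd² = 10
ρ = 1 − 6·10/(7·48) = 1 − 60/336 = 0.821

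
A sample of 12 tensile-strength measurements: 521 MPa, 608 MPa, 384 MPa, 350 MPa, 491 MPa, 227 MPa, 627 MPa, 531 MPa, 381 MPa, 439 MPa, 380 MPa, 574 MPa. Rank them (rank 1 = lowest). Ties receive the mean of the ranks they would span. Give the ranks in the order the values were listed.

8, 11, 5, 2, 7, 1, 12, 9, 4, 6, 3, 10

Sorted (ascending): 227, 350, 380, 381, 384, 439, 491, 521, 531, 574, 608, 627
No ties — each value takes its position as its rank.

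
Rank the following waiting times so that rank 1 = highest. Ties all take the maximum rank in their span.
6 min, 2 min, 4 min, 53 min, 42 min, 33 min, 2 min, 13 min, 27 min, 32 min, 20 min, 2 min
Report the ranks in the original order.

Sorted (descending): 53, 42, 33, 32, 27, 20, 13, 6, 4, 2, 2, 2
The 3 values of 2 occupy positions 10–12 → each gets rank 12.

8, 12, 9, 1, 2, 3, 12, 7, 5, 4, 6, 12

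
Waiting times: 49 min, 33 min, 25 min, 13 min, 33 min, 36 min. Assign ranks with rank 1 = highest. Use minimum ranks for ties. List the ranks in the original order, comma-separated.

Sorted (descending): 49, 36, 33, 33, 25, 13
The 2 values of 33 occupy positions 3–4 → each gets rank 3.

1, 3, 5, 6, 3, 2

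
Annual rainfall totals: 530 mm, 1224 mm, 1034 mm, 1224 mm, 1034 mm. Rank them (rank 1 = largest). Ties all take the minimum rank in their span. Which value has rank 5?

530

Sorted (descending): 1224, 1224, 1034, 1034, 530
The 2 values of 1224 occupy positions 1–2 → each gets rank 1.
The 2 values of 1034 occupy positions 3–4 → each gets rank 3.
Rank 5 → value 530.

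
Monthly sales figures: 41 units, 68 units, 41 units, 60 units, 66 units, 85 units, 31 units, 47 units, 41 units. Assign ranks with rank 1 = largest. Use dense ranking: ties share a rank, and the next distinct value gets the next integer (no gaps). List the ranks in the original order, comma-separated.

6, 2, 6, 4, 3, 1, 7, 5, 6

Sorted (descending): 85, 68, 66, 60, 47, 41, 41, 41, 31
The 3 values of 41 share dense rank 6.
Remaining distinct values take the next consecutive integers.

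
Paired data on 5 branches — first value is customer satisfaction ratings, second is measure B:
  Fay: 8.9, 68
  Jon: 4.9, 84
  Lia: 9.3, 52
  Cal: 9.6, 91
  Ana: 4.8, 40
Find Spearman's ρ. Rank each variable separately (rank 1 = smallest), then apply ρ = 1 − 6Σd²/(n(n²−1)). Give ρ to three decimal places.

Ranks of variable 1: 3, 2, 4, 5, 1
Ranks of variable 2: 3, 4, 2, 5, 1
d = r₁ − r₂: 0, -2, 2, 0, 0
d²: 0, 4, 4, 0, 0; Σd² = 8
ρ = 1 − 6·8/(5·24) = 1 − 48/120 = 0.600

0.600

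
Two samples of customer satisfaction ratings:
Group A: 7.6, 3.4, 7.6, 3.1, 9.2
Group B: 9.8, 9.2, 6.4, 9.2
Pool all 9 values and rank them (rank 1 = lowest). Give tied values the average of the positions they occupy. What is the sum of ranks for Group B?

Sorted (ascending): 3.1, 3.4, 6.4, 7.6, 7.6, 9.2, 9.2, 9.2, 9.8
The 2 values of 7.6 occupy positions 4–5 → average rank (4+5)/2 = 4.5.
The 3 values of 9.2 occupy positions 6–8 → average rank 7.
Group B values → pooled ranks: 9.8→9, 9.2→7, 6.4→3, 9.2→7
Rank sum = 9 + 7 + 3 + 7 = 26

26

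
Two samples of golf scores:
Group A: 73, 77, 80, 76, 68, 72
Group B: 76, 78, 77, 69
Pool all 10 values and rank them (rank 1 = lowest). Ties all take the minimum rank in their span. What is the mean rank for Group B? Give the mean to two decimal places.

Sorted (ascending): 68, 69, 72, 73, 76, 76, 77, 77, 78, 80
The 2 values of 76 occupy positions 5–6 → each gets rank 5.
The 2 values of 77 occupy positions 7–8 → each gets rank 7.
Group B values → pooled ranks: 76→5, 78→9, 77→7, 69→2
Mean rank = (5 + 9 + 7 + 2) / 4 = 5.75

5.75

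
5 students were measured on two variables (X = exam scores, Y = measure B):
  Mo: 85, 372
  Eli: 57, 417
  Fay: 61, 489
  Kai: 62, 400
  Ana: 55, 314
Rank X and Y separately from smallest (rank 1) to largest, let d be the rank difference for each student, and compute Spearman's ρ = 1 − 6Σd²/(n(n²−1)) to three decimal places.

Ranks of variable 1: 5, 2, 3, 4, 1
Ranks of variable 2: 2, 4, 5, 3, 1
d = r₁ − r₂: 3, -2, -2, 1, 0
d²: 9, 4, 4, 1, 0; Σd² = 18
ρ = 1 − 6·18/(5·24) = 1 − 108/120 = 0.100

0.100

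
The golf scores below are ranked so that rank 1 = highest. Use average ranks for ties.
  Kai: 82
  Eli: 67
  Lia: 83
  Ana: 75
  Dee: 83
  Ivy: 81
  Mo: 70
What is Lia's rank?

Sorted (descending): 83, 83, 82, 81, 75, 70, 67
The 2 values of 83 occupy positions 1–2 → average rank (1+2)/2 = 1.5.
Lia has value 83 → rank 1.5.

1.5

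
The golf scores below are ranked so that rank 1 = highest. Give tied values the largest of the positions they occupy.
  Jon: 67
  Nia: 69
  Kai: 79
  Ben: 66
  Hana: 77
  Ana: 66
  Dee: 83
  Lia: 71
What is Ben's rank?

Sorted (descending): 83, 79, 77, 71, 69, 67, 66, 66
The 2 values of 66 occupy positions 7–8 → each gets rank 8.
Ben has value 66 → rank 8.

8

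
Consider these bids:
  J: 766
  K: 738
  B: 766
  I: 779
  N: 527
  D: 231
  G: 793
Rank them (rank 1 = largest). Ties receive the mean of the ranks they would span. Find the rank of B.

3.5

Sorted (descending): 793, 779, 766, 766, 738, 527, 231
The 2 values of 766 occupy positions 3–4 → average rank (3+4)/2 = 3.5.
B has value 766 → rank 3.5.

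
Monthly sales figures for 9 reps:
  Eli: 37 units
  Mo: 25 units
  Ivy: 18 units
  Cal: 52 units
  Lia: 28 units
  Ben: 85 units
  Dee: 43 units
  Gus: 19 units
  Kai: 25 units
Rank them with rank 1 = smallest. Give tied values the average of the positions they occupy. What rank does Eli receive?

Sorted (ascending): 18, 19, 25, 25, 28, 37, 43, 52, 85
The 2 values of 25 occupy positions 3–4 → average rank (3+4)/2 = 3.5.
Eli has value 37 units → rank 6.

6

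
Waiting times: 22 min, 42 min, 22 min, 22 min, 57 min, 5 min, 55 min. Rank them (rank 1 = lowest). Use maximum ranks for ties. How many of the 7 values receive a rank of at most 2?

1

Sorted (ascending): 5, 22, 22, 22, 42, 55, 57
The 3 values of 22 occupy positions 2–4 → each gets rank 4.
Ranks ≤ 2: {1} → 1 value.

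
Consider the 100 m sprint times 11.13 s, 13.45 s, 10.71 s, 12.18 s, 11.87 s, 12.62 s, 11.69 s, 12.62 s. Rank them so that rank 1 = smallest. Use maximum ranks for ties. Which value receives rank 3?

Sorted (ascending): 10.71, 11.13, 11.69, 11.87, 12.18, 12.62, 12.62, 13.45
The 2 values of 12.62 occupy positions 6–7 → each gets rank 7.
Rank 3 → value 11.69.

11.69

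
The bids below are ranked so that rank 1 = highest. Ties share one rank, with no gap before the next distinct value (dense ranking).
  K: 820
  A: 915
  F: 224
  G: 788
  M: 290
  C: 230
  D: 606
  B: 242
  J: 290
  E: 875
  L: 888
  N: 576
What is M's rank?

Sorted (descending): 915, 888, 875, 820, 788, 606, 576, 290, 290, 242, 230, 224
The 2 values of 290 share dense rank 8.
Remaining distinct values take the next consecutive integers.
M has value 290 → rank 8.

8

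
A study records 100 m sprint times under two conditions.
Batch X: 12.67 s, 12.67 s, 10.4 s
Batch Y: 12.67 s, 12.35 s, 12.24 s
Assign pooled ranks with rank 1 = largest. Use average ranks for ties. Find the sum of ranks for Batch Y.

11

Sorted (descending): 12.67, 12.67, 12.67, 12.35, 12.24, 10.4
The 3 values of 12.67 occupy positions 1–3 → average rank 2.
Batch Y values → pooled ranks: 12.67→2, 12.35→4, 12.24→5
Rank sum = 2 + 4 + 5 = 11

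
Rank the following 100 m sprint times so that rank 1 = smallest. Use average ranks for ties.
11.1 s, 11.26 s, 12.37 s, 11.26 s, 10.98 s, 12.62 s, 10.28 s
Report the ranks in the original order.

3, 4.5, 6, 4.5, 2, 7, 1

Sorted (ascending): 10.28, 10.98, 11.1, 11.26, 11.26, 12.37, 12.62
The 2 values of 11.26 occupy positions 4–5 → average rank (4+5)/2 = 4.5.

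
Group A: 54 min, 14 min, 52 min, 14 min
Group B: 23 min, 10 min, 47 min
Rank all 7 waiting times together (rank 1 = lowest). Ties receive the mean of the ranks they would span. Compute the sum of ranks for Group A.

18

Sorted (ascending): 10, 14, 14, 23, 47, 52, 54
The 2 values of 14 occupy positions 2–3 → average rank (2+3)/2 = 2.5.
Group A values → pooled ranks: 54→7, 14→2.5, 52→6, 14→2.5
Rank sum = 7 + 2.5 + 6 + 2.5 = 18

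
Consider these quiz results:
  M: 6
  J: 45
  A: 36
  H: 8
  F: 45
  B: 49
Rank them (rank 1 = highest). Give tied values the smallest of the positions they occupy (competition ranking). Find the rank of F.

Sorted (descending): 49, 45, 45, 36, 8, 6
The 2 values of 45 occupy positions 2–3 → each gets rank 2.
F has value 45 → rank 2.

2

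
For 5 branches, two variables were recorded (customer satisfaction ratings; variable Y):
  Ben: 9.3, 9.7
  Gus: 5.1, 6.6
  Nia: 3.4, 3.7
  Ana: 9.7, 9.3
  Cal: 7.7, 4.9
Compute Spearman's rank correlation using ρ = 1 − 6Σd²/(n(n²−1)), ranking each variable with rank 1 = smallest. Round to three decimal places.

0.800

Ranks of variable 1: 4, 2, 1, 5, 3
Ranks of variable 2: 5, 3, 1, 4, 2
d = r₁ − r₂: -1, -1, 0, 1, 1
d²: 1, 1, 0, 1, 1; Σd² = 4
ρ = 1 − 6·4/(5·24) = 1 − 24/120 = 0.800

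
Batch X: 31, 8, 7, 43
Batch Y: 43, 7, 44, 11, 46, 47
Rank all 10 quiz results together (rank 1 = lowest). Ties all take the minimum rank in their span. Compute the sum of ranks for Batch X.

15

Sorted (ascending): 7, 7, 8, 11, 31, 43, 43, 44, 46, 47
The 2 values of 7 occupy positions 1–2 → each gets rank 1.
The 2 values of 43 occupy positions 6–7 → each gets rank 6.
Batch X values → pooled ranks: 31→5, 8→3, 7→1, 43→6
Rank sum = 5 + 3 + 1 + 6 = 15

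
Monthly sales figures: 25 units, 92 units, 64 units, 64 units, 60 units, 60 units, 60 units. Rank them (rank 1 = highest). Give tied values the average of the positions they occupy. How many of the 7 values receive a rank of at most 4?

3

Sorted (descending): 92, 64, 64, 60, 60, 60, 25
The 2 values of 64 occupy positions 2–3 → average rank (2+3)/2 = 2.5.
The 3 values of 60 occupy positions 4–6 → average rank 5.
Ranks ≤ 4: {1, 2.5, 2.5} → 3 values.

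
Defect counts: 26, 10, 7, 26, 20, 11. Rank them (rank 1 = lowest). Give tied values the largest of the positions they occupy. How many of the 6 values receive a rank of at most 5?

4

Sorted (ascending): 7, 10, 11, 20, 26, 26
The 2 values of 26 occupy positions 5–6 → each gets rank 6.
Ranks ≤ 5: {1, 2, 3, 4} → 4 values.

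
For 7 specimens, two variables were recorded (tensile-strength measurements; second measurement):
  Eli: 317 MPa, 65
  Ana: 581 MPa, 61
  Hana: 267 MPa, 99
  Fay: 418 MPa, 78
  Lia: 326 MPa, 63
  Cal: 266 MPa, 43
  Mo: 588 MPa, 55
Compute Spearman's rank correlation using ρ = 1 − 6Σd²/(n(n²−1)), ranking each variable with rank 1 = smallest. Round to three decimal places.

-0.143

Ranks of variable 1: 3, 6, 2, 5, 4, 1, 7
Ranks of variable 2: 5, 3, 7, 6, 4, 1, 2
d = r₁ − r₂: -2, 3, -5, -1, 0, 0, 5
d²: 4, 9, 25, 1, 0, 0, 25; Σd² = 64
ρ = 1 − 6·64/(7·48) = 1 − 384/336 = -0.143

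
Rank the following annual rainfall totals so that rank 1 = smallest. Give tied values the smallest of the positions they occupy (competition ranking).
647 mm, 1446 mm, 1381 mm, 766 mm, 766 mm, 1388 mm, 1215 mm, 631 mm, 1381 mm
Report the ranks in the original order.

2, 9, 6, 3, 3, 8, 5, 1, 6

Sorted (ascending): 631, 647, 766, 766, 1215, 1381, 1381, 1388, 1446
The 2 values of 766 occupy positions 3–4 → each gets rank 3.
The 2 values of 1381 occupy positions 6–7 → each gets rank 6.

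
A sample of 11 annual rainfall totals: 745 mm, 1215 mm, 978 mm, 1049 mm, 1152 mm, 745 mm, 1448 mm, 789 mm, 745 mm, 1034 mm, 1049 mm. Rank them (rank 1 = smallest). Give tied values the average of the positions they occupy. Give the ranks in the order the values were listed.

Sorted (ascending): 745, 745, 745, 789, 978, 1034, 1049, 1049, 1152, 1215, 1448
The 3 values of 745 occupy positions 1–3 → average rank 2.
The 2 values of 1049 occupy positions 7–8 → average rank (7+8)/2 = 7.5.

2, 10, 5, 7.5, 9, 2, 11, 4, 2, 6, 7.5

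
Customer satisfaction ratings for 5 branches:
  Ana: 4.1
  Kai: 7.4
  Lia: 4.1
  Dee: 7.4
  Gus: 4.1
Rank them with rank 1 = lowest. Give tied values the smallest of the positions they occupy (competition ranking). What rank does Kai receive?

4

Sorted (ascending): 4.1, 4.1, 4.1, 7.4, 7.4
The 3 values of 4.1 occupy positions 1–3 → each gets rank 1.
The 2 values of 7.4 occupy positions 4–5 → each gets rank 4.
Kai has value 7.4 → rank 4.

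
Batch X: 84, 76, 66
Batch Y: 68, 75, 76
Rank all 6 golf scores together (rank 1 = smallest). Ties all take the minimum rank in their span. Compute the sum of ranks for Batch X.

11

Sorted (ascending): 66, 68, 75, 76, 76, 84
The 2 values of 76 occupy positions 4–5 → each gets rank 4.
Batch X values → pooled ranks: 84→6, 76→4, 66→1
Rank sum = 6 + 4 + 1 = 11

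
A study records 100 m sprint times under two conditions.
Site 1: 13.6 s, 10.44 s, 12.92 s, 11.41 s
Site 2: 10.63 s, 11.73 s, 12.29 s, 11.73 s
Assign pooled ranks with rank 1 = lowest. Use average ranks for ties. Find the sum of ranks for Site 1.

Sorted (ascending): 10.44, 10.63, 11.41, 11.73, 11.73, 12.29, 12.92, 13.6
The 2 values of 11.73 occupy positions 4–5 → average rank (4+5)/2 = 4.5.
Site 1 values → pooled ranks: 13.6→8, 10.44→1, 12.92→7, 11.41→3
Rank sum = 8 + 1 + 7 + 3 = 19

19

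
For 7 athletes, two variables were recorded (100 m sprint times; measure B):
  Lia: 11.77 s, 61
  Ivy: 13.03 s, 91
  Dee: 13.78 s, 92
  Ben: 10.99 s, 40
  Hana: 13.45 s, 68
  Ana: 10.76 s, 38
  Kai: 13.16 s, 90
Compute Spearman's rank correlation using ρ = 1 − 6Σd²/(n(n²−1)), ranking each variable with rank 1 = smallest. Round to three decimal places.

0.857

Ranks of variable 1: 3, 4, 7, 2, 6, 1, 5
Ranks of variable 2: 3, 6, 7, 2, 4, 1, 5
d = r₁ − r₂: 0, -2, 0, 0, 2, 0, 0
d²: 0, 4, 0, 0, 4, 0, 0; Σd² = 8
ρ = 1 − 6·8/(7·48) = 1 − 48/336 = 0.857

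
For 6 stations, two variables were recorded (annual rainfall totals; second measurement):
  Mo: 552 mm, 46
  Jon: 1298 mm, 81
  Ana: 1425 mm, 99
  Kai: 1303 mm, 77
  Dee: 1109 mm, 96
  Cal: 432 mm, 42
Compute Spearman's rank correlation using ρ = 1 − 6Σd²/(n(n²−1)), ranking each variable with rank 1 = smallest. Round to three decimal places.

Ranks of variable 1: 2, 4, 6, 5, 3, 1
Ranks of variable 2: 2, 4, 6, 3, 5, 1
d = r₁ − r₂: 0, 0, 0, 2, -2, 0
d²: 0, 0, 0, 4, 4, 0; Σd² = 8
ρ = 1 − 6·8/(6·35) = 1 − 48/210 = 0.771

0.771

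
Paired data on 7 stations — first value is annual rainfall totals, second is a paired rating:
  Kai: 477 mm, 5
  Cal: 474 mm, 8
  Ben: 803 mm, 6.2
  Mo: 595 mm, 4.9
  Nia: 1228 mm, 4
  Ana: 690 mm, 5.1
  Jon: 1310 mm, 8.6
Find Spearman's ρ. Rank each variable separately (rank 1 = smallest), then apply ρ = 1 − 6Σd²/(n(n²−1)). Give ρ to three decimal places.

0.071

Ranks of variable 1: 2, 1, 5, 3, 6, 4, 7
Ranks of variable 2: 3, 6, 5, 2, 1, 4, 7
d = r₁ − r₂: -1, -5, 0, 1, 5, 0, 0
d²: 1, 25, 0, 1, 25, 0, 0; Σd² = 52
ρ = 1 − 6·52/(7·48) = 1 − 312/336 = 0.071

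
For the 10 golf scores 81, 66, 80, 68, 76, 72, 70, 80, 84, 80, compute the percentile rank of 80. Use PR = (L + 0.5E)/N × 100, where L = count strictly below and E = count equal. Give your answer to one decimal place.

N = 10.
Strictly below 80: 5. Equal to 80: 3.
PR = (5 + 0.5·3)/10 × 100 = 65.0

65.0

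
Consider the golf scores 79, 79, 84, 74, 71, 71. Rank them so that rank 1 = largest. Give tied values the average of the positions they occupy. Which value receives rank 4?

74

Sorted (descending): 84, 79, 79, 74, 71, 71
The 2 values of 79 occupy positions 2–3 → average rank (2+3)/2 = 2.5.
The 2 values of 71 occupy positions 5–6 → average rank (5+6)/2 = 5.5.
Rank 4 → value 74.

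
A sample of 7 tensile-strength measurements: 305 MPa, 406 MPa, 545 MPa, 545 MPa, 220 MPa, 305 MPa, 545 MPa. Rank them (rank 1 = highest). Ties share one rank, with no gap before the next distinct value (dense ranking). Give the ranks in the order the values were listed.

Sorted (descending): 545, 545, 545, 406, 305, 305, 220
The 3 values of 545 share dense rank 1.
The 2 values of 305 share dense rank 3.
Remaining distinct values take the next consecutive integers.

3, 2, 1, 1, 4, 3, 1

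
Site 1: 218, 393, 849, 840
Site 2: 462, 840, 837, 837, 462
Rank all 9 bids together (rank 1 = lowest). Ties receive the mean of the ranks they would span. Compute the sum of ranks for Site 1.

Sorted (ascending): 218, 393, 462, 462, 837, 837, 840, 840, 849
The 2 values of 462 occupy positions 3–4 → average rank (3+4)/2 = 3.5.
The 2 values of 837 occupy positions 5–6 → average rank (5+6)/2 = 5.5.
The 2 values of 840 occupy positions 7–8 → average rank (7+8)/2 = 7.5.
Site 1 values → pooled ranks: 218→1, 393→2, 849→9, 840→7.5
Rank sum = 1 + 2 + 9 + 7.5 = 19.5

19.5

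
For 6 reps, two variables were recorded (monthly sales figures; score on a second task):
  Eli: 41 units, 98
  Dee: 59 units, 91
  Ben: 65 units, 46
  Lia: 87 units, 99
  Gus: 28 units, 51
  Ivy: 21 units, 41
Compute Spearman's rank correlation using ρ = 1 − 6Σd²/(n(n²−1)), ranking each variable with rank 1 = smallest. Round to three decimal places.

Ranks of variable 1: 3, 4, 5, 6, 2, 1
Ranks of variable 2: 5, 4, 2, 6, 3, 1
d = r₁ − r₂: -2, 0, 3, 0, -1, 0
d²: 4, 0, 9, 0, 1, 0; Σd² = 14
ρ = 1 − 6·14/(6·35) = 1 − 84/210 = 0.600

0.600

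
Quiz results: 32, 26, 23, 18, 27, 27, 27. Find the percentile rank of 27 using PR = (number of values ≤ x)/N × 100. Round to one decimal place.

N = 7.
Strictly below 27: 3. Equal to 27: 3.
PR = 6/7 × 100 = 85.7

85.7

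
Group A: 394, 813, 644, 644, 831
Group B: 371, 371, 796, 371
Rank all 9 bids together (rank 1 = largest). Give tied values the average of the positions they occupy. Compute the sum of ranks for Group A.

Sorted (descending): 831, 813, 796, 644, 644, 394, 371, 371, 371
The 2 values of 644 occupy positions 4–5 → average rank (4+5)/2 = 4.5.
The 3 values of 371 occupy positions 7–9 → average rank 8.
Group A values → pooled ranks: 394→6, 813→2, 644→4.5, 644→4.5, 831→1
Rank sum = 6 + 2 + 4.5 + 4.5 + 1 = 18

18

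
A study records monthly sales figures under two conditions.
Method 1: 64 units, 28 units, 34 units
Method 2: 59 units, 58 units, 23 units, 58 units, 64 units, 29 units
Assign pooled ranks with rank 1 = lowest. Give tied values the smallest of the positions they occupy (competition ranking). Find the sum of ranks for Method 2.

29

Sorted (ascending): 23, 28, 29, 34, 58, 58, 59, 64, 64
The 2 values of 58 occupy positions 5–6 → each gets rank 5.
The 2 values of 64 occupy positions 8–9 → each gets rank 8.
Method 2 values → pooled ranks: 59→7, 58→5, 23→1, 58→5, 64→8, 29→3
Rank sum = 7 + 5 + 1 + 5 + 8 + 3 = 29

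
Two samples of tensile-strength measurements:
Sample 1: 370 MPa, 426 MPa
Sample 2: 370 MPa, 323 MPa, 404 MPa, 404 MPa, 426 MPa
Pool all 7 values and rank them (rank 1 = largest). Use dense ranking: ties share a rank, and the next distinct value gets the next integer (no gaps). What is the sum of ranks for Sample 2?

Sorted (descending): 426, 426, 404, 404, 370, 370, 323
The 2 values of 426 share dense rank 1.
The 2 values of 404 share dense rank 2.
The 2 values of 370 share dense rank 3.
Remaining distinct values take the next consecutive integers.
Sample 2 values → pooled ranks: 370→3, 323→4, 404→2, 404→2, 426→1
Rank sum = 3 + 4 + 2 + 2 + 1 = 12

12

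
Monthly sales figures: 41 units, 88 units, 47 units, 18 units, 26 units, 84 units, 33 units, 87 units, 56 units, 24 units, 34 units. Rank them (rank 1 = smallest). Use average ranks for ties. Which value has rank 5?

34

Sorted (ascending): 18, 24, 26, 33, 34, 41, 47, 56, 84, 87, 88
No ties — each value takes its position as its rank.
Rank 5 → value 34.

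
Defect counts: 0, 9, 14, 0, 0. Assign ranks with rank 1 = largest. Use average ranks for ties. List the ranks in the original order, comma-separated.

Sorted (descending): 14, 9, 0, 0, 0
The 3 values of 0 occupy positions 3–5 → average rank 4.

4, 2, 1, 4, 4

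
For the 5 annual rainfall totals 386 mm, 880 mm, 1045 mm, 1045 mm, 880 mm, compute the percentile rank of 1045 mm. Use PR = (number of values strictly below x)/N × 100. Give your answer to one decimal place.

N = 5.
Strictly below 1045: 3. Equal to 1045: 2.
PR = 3/5 × 100 = 60.0

60.0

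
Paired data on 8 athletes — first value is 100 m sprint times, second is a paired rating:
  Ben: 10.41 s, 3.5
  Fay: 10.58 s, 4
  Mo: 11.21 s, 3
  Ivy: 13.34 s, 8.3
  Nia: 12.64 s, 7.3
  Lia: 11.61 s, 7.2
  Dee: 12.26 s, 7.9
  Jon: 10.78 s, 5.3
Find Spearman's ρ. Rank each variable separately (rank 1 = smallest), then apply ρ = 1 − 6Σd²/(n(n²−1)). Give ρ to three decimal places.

0.833

Ranks of variable 1: 1, 2, 4, 8, 7, 5, 6, 3
Ranks of variable 2: 2, 3, 1, 8, 6, 5, 7, 4
d = r₁ − r₂: -1, -1, 3, 0, 1, 0, -1, -1
d²: 1, 1, 9, 0, 1, 0, 1, 1; Σd² = 14
ρ = 1 − 6·14/(8·63) = 1 − 84/504 = 0.833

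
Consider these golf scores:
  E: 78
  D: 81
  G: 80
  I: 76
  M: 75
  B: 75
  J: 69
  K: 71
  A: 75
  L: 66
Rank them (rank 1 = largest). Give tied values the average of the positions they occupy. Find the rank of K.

Sorted (descending): 81, 80, 78, 76, 75, 75, 75, 71, 69, 66
The 3 values of 75 occupy positions 5–7 → average rank 6.
K has value 71 → rank 8.

8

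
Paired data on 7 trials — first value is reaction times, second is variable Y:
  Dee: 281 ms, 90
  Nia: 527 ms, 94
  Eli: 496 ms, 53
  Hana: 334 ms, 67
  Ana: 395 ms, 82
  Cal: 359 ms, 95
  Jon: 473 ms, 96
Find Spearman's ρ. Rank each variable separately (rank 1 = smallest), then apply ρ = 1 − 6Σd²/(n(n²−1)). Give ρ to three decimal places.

0.071

Ranks of variable 1: 1, 7, 6, 2, 4, 3, 5
Ranks of variable 2: 4, 5, 1, 2, 3, 6, 7
d = r₁ − r₂: -3, 2, 5, 0, 1, -3, -2
d²: 9, 4, 25, 0, 1, 9, 4; Σd² = 52
ρ = 1 − 6·52/(7·48) = 1 − 312/336 = 0.071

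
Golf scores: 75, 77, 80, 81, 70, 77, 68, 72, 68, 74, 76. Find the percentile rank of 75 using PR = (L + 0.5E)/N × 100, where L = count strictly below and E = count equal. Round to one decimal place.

50.0

N = 11.
Strictly below 75: 5. Equal to 75: 1.
PR = (5 + 0.5·1)/11 × 100 = 50.0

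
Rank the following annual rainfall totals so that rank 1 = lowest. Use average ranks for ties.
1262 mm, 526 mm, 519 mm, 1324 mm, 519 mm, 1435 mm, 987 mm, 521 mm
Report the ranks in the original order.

6, 4, 1.5, 7, 1.5, 8, 5, 3

Sorted (ascending): 519, 519, 521, 526, 987, 1262, 1324, 1435
The 2 values of 519 occupy positions 1–2 → average rank (1+2)/2 = 1.5.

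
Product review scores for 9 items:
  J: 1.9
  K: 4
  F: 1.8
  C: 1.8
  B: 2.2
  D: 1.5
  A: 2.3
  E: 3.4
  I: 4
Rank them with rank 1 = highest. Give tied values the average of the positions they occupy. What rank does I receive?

1.5

Sorted (descending): 4, 4, 3.4, 2.3, 2.2, 1.9, 1.8, 1.8, 1.5
The 2 values of 4 occupy positions 1–2 → average rank (1+2)/2 = 1.5.
The 2 values of 1.8 occupy positions 7–8 → average rank (7+8)/2 = 7.5.
I has value 4 → rank 1.5.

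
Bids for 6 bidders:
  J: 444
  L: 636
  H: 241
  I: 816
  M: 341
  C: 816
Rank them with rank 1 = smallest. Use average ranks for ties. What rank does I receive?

5.5

Sorted (ascending): 241, 341, 444, 636, 816, 816
The 2 values of 816 occupy positions 5–6 → average rank (5+6)/2 = 5.5.
I has value 816 → rank 5.5.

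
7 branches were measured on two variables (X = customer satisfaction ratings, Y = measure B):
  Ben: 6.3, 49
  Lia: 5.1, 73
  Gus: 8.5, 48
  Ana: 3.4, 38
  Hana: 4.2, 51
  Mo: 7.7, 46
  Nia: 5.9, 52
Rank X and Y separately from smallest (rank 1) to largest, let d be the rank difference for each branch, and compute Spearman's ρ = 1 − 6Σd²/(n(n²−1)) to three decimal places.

Ranks of variable 1: 5, 3, 7, 1, 2, 6, 4
Ranks of variable 2: 4, 7, 3, 1, 5, 2, 6
d = r₁ − r₂: 1, -4, 4, 0, -3, 4, -2
d²: 1, 16, 16, 0, 9, 16, 4; Σd² = 62
ρ = 1 − 6·62/(7·48) = 1 − 372/336 = -0.107

-0.107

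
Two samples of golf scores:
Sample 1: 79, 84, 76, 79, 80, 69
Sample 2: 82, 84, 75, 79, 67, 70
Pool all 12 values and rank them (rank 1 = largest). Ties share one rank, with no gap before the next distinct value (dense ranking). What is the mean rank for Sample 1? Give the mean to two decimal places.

4.17

Sorted (descending): 84, 84, 82, 80, 79, 79, 79, 76, 75, 70, 69, 67
The 2 values of 84 share dense rank 1.
The 3 values of 79 share dense rank 4.
Remaining distinct values take the next consecutive integers.
Sample 1 values → pooled ranks: 79→4, 84→1, 76→5, 79→4, 80→3, 69→8
Mean rank = (4 + 1 + 5 + 4 + 3 + 8) / 6 = 4.17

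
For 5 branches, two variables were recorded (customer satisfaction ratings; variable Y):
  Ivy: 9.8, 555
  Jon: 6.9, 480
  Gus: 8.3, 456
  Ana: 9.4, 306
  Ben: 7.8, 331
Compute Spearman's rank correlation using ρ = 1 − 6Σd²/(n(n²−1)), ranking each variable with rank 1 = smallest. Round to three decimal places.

0.100

Ranks of variable 1: 5, 1, 3, 4, 2
Ranks of variable 2: 5, 4, 3, 1, 2
d = r₁ − r₂: 0, -3, 0, 3, 0
d²: 0, 9, 0, 9, 0; Σd² = 18
ρ = 1 − 6·18/(5·24) = 1 − 108/120 = 0.100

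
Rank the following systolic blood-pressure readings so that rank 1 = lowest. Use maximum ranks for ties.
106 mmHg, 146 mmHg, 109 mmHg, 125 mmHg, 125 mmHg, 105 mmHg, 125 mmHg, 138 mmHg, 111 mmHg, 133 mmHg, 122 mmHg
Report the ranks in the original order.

Sorted (ascending): 105, 106, 109, 111, 122, 125, 125, 125, 133, 138, 146
The 3 values of 125 occupy positions 6–8 → each gets rank 8.

2, 11, 3, 8, 8, 1, 8, 10, 4, 9, 5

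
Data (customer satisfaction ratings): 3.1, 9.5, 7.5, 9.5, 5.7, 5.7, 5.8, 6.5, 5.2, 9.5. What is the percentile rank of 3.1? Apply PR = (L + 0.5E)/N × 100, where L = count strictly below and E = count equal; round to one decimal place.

N = 10.
Strictly below 3.1: 0. Equal to 3.1: 1.
PR = (0 + 0.5·1)/10 × 100 = 5.0

5.0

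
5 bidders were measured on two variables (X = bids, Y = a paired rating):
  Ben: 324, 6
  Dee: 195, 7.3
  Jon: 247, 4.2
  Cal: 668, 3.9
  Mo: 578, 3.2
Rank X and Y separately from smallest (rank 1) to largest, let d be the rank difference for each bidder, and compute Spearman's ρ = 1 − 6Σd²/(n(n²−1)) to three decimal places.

-0.800

Ranks of variable 1: 3, 1, 2, 5, 4
Ranks of variable 2: 4, 5, 3, 2, 1
d = r₁ − r₂: -1, -4, -1, 3, 3
d²: 1, 16, 1, 9, 9; Σd² = 36
ρ = 1 − 6·36/(5·24) = 1 − 216/120 = -0.800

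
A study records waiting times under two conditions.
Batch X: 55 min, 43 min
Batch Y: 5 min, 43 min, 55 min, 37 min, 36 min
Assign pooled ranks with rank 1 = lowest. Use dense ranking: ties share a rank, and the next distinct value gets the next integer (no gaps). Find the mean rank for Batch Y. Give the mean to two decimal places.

Sorted (ascending): 5, 36, 37, 43, 43, 55, 55
The 2 values of 43 share dense rank 4.
The 2 values of 55 share dense rank 5.
Remaining distinct values take the next consecutive integers.
Batch Y values → pooled ranks: 5→1, 43→4, 55→5, 37→3, 36→2
Mean rank = (1 + 4 + 5 + 3 + 2) / 5 = 3.00

3.00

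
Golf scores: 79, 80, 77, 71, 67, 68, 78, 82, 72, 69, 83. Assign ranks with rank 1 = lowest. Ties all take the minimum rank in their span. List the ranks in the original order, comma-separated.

8, 9, 6, 4, 1, 2, 7, 10, 5, 3, 11

Sorted (ascending): 67, 68, 69, 71, 72, 77, 78, 79, 80, 82, 83
No ties — each value takes its position as its rank.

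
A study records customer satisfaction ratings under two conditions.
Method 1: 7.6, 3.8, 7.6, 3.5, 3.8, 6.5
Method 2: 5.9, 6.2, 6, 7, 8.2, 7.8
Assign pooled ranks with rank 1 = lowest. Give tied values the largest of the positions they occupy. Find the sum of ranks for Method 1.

34

Sorted (ascending): 3.5, 3.8, 3.8, 5.9, 6, 6.2, 6.5, 7, 7.6, 7.6, 7.8, 8.2
The 2 values of 3.8 occupy positions 2–3 → each gets rank 3.
The 2 values of 7.6 occupy positions 9–10 → each gets rank 10.
Method 1 values → pooled ranks: 7.6→10, 3.8→3, 7.6→10, 3.5→1, 3.8→3, 6.5→7
Rank sum = 10 + 3 + 10 + 1 + 3 + 7 = 34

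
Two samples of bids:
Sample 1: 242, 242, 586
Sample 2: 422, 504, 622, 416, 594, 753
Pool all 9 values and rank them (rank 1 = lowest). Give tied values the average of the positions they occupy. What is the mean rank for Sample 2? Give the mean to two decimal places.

Sorted (ascending): 242, 242, 416, 422, 504, 586, 594, 622, 753
The 2 values of 242 occupy positions 1–2 → average rank (1+2)/2 = 1.5.
Sample 2 values → pooled ranks: 422→4, 504→5, 622→8, 416→3, 594→7, 753→9
Mean rank = (4 + 5 + 8 + 3 + 7 + 9) / 6 = 6.00

6.00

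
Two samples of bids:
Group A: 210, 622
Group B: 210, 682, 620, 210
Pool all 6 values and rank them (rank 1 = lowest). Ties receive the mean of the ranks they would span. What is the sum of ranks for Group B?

14

Sorted (ascending): 210, 210, 210, 620, 622, 682
The 3 values of 210 occupy positions 1–3 → average rank 2.
Group B values → pooled ranks: 210→2, 682→6, 620→4, 210→2
Rank sum = 2 + 6 + 4 + 2 = 14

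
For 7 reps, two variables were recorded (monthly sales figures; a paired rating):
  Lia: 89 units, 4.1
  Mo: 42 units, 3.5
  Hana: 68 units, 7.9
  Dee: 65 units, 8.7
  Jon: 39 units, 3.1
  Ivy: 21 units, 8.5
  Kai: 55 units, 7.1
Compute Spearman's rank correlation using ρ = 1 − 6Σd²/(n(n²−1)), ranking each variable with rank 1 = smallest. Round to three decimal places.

Ranks of variable 1: 7, 3, 6, 5, 2, 1, 4
Ranks of variable 2: 3, 2, 5, 7, 1, 6, 4
d = r₁ − r₂: 4, 1, 1, -2, 1, -5, 0
d²: 16, 1, 1, 4, 1, 25, 0; Σd² = 48
ρ = 1 − 6·48/(7·48) = 1 − 288/336 = 0.143

0.143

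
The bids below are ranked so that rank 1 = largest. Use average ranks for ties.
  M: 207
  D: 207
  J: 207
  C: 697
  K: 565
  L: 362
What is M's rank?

Sorted (descending): 697, 565, 362, 207, 207, 207
The 3 values of 207 occupy positions 4–6 → average rank 5.
M has value 207 → rank 5.

5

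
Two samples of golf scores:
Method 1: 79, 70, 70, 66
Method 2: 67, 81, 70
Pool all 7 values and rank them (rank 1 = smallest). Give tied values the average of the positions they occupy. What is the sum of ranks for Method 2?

13

Sorted (ascending): 66, 67, 70, 70, 70, 79, 81
The 3 values of 70 occupy positions 3–5 → average rank 4.
Method 2 values → pooled ranks: 67→2, 81→7, 70→4
Rank sum = 2 + 7 + 4 = 13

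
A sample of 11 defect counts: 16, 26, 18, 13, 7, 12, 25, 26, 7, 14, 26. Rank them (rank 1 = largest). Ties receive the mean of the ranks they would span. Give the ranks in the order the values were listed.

6, 2, 5, 8, 10.5, 9, 4, 2, 10.5, 7, 2

Sorted (descending): 26, 26, 26, 25, 18, 16, 14, 13, 12, 7, 7
The 3 values of 26 occupy positions 1–3 → average rank 2.
The 2 values of 7 occupy positions 10–11 → average rank (10+11)/2 = 10.5.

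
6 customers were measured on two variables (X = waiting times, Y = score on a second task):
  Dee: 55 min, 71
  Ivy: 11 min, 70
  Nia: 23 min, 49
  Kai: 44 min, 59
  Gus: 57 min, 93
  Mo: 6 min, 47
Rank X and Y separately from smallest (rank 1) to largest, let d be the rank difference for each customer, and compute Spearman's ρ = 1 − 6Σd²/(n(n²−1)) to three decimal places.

0.829

Ranks of variable 1: 5, 2, 3, 4, 6, 1
Ranks of variable 2: 5, 4, 2, 3, 6, 1
d = r₁ − r₂: 0, -2, 1, 1, 0, 0
d²: 0, 4, 1, 1, 0, 0; Σd² = 6
ρ = 1 − 6·6/(6·35) = 1 − 36/210 = 0.829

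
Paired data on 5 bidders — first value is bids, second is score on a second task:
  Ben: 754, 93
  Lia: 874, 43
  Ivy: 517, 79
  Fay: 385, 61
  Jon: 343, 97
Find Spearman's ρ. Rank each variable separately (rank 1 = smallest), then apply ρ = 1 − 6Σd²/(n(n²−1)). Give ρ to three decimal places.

-0.600

Ranks of variable 1: 4, 5, 3, 2, 1
Ranks of variable 2: 4, 1, 3, 2, 5
d = r₁ − r₂: 0, 4, 0, 0, -4
d²: 0, 16, 0, 0, 16; Σd² = 32
ρ = 1 − 6·32/(5·24) = 1 − 192/120 = -0.600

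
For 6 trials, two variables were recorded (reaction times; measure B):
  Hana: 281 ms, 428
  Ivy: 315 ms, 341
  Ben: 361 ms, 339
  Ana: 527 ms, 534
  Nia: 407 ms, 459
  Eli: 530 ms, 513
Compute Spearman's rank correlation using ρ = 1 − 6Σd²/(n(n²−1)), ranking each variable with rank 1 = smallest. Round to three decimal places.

Ranks of variable 1: 1, 2, 3, 5, 4, 6
Ranks of variable 2: 3, 2, 1, 6, 4, 5
d = r₁ − r₂: -2, 0, 2, -1, 0, 1
d²: 4, 0, 4, 1, 0, 1; Σd² = 10
ρ = 1 − 6·10/(6·35) = 1 − 60/210 = 0.714

0.714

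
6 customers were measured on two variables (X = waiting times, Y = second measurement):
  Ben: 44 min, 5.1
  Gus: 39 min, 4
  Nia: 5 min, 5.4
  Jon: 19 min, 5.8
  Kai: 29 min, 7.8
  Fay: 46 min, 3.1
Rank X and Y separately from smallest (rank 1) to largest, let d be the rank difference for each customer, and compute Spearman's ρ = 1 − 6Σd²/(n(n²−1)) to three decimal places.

-0.714

Ranks of variable 1: 5, 4, 1, 2, 3, 6
Ranks of variable 2: 3, 2, 4, 5, 6, 1
d = r₁ − r₂: 2, 2, -3, -3, -3, 5
d²: 4, 4, 9, 9, 9, 25; Σd² = 60
ρ = 1 − 6·60/(6·35) = 1 − 360/210 = -0.714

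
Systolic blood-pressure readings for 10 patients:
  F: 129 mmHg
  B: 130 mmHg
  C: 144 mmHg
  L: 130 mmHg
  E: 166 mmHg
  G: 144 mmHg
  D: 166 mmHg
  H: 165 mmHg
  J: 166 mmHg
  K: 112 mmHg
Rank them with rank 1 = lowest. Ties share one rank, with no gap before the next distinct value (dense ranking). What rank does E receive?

Sorted (ascending): 112, 129, 130, 130, 144, 144, 165, 166, 166, 166
The 2 values of 130 share dense rank 3.
The 2 values of 144 share dense rank 4.
The 3 values of 166 share dense rank 6.
Remaining distinct values take the next consecutive integers.
E has value 166 mmHg → rank 6.

6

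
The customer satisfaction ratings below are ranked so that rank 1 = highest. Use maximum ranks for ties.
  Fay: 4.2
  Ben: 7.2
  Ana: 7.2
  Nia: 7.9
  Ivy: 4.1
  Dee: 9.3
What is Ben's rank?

Sorted (descending): 9.3, 7.9, 7.2, 7.2, 4.2, 4.1
The 2 values of 7.2 occupy positions 3–4 → each gets rank 4.
Ben has value 7.2 → rank 4.

4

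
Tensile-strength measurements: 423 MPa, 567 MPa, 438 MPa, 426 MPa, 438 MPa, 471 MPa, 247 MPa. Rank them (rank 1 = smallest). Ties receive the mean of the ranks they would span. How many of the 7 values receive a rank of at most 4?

Sorted (ascending): 247, 423, 426, 438, 438, 471, 567
The 2 values of 438 occupy positions 4–5 → average rank (4+5)/2 = 4.5.
Ranks ≤ 4: {1, 2, 3} → 3 values.

3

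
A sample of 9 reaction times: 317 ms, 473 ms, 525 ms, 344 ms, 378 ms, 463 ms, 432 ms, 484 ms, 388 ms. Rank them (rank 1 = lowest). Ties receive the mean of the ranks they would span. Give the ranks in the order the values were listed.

1, 7, 9, 2, 3, 6, 5, 8, 4

Sorted (ascending): 317, 344, 378, 388, 432, 463, 473, 484, 525
No ties — each value takes its position as its rank.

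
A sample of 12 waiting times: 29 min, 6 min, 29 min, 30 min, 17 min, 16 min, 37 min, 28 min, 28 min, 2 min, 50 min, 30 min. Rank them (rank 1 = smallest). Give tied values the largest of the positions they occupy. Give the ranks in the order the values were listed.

8, 2, 8, 10, 4, 3, 11, 6, 6, 1, 12, 10

Sorted (ascending): 2, 6, 16, 17, 28, 28, 29, 29, 30, 30, 37, 50
The 2 values of 28 occupy positions 5–6 → each gets rank 6.
The 2 values of 29 occupy positions 7–8 → each gets rank 8.
The 2 values of 30 occupy positions 9–10 → each gets rank 10.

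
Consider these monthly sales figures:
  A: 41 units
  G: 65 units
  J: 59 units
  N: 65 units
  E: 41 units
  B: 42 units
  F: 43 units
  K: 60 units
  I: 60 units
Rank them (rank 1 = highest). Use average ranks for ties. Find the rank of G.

1.5

Sorted (descending): 65, 65, 60, 60, 59, 43, 42, 41, 41
The 2 values of 65 occupy positions 1–2 → average rank (1+2)/2 = 1.5.
The 2 values of 60 occupy positions 3–4 → average rank (3+4)/2 = 3.5.
The 2 values of 41 occupy positions 8–9 → average rank (8+9)/2 = 8.5.
G has value 65 units → rank 1.5.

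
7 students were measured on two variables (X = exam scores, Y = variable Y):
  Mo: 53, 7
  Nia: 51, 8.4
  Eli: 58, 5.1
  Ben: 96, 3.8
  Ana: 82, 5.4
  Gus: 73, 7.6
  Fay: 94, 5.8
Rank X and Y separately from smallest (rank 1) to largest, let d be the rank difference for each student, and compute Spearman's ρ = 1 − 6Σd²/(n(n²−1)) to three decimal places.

Ranks of variable 1: 2, 1, 3, 7, 5, 4, 6
Ranks of variable 2: 5, 7, 2, 1, 3, 6, 4
d = r₁ − r₂: -3, -6, 1, 6, 2, -2, 2
d²: 9, 36, 1, 36, 4, 4, 4; Σd² = 94
ρ = 1 − 6·94/(7·48) = 1 − 564/336 = -0.679

-0.679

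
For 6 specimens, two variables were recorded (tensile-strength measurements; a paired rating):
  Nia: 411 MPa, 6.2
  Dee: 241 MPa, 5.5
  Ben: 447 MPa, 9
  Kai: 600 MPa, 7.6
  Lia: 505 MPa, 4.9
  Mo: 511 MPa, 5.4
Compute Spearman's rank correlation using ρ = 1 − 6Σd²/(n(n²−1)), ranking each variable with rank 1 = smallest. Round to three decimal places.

Ranks of variable 1: 2, 1, 3, 6, 4, 5
Ranks of variable 2: 4, 3, 6, 5, 1, 2
d = r₁ − r₂: -2, -2, -3, 1, 3, 3
d²: 4, 4, 9, 1, 9, 9; Σd² = 36
ρ = 1 − 6·36/(6·35) = 1 − 216/210 = -0.029

-0.029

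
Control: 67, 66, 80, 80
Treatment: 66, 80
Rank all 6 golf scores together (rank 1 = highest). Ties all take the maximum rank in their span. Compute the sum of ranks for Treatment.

Sorted (descending): 80, 80, 80, 67, 66, 66
The 3 values of 80 occupy positions 1–3 → each gets rank 3.
The 2 values of 66 occupy positions 5–6 → each gets rank 6.
Treatment values → pooled ranks: 66→6, 80→3
Rank sum = 6 + 3 = 9

9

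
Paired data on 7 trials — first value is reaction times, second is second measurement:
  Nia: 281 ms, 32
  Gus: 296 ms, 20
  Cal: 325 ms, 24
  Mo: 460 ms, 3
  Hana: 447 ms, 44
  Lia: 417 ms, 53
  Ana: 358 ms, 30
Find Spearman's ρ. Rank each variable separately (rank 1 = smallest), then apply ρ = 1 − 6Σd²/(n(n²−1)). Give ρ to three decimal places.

Ranks of variable 1: 1, 2, 3, 7, 6, 5, 4
Ranks of variable 2: 5, 2, 3, 1, 6, 7, 4
d = r₁ − r₂: -4, 0, 0, 6, 0, -2, 0
d²: 16, 0, 0, 36, 0, 4, 0; Σd² = 56
ρ = 1 − 6·56/(7·48) = 1 − 336/336 = 0.000

0.000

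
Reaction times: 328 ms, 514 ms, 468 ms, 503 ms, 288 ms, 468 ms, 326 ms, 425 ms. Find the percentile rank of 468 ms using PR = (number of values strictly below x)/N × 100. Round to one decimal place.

50.0

N = 8.
Strictly below 468: 4. Equal to 468: 2.
PR = 4/8 × 100 = 50.0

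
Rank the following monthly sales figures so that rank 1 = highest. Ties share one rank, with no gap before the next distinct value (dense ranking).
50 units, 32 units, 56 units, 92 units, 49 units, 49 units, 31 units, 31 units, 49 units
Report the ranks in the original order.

Sorted (descending): 92, 56, 50, 49, 49, 49, 32, 31, 31
The 3 values of 49 share dense rank 4.
The 2 values of 31 share dense rank 6.
Remaining distinct values take the next consecutive integers.

3, 5, 2, 1, 4, 4, 6, 6, 4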